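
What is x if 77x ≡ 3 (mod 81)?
x ≡ 60 (mod 81)

gcd(77, 81) = 1, which divides 3, so solutions exist.
Find 77^(-1) mod 81 by the extended Euclidean algorithm:
81 = 1 × 77 + 4  ⟹  4 = (1)·81 + (-1)·77
77 = 19 × 4 + 1  ⟹  1 = (-19)·81 + (20)·77
So (20)·77 ≡ 1 (mod 81), i.e. 77^(-1) ≡ 20 (mod 81).
x ≡ 20 × 3 = 60 ≡ 60 (mod 81).
Check: 77 × 60 = 4620 ≡ 3 (mod 81).
Unique solution: x ≡ 60 (mod 81)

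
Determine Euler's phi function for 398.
198

398 = 2 × 199
φ(n) = n × ∏(1 - 1/p) for each prime p dividing n
φ(398) = 398 × (1 - 1/2) × (1 - 1/199) = 198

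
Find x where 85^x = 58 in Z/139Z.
77

Baby-step giant-step with step n = ⌈√139⌉ = 12.
Baby steps 85^j mod 139 (j:value) for j=0..11: 0:1, 1:85, 2:136, 3:23, 4:9, 5:70, 6:112, 7:68, 8:81, 9:74, 10:35, 11:56.
Giant-step multiplier: 85^(-12) ≡ 85^(138-12) = 85^126 ≡ 45 (mod 139).
Giant steps γ_i = 58·45^i mod 139: γ_0=58, γ_1=108, γ_2=134, γ_3=53, γ_4=22, γ_5=17, γ_6=70 (in table at j=5).
x = i·n + j = 6·12 + 5 = 77.
Check: 85^77 ≡ 58 (mod 139).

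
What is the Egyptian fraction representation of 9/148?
1/17 + 1/504 + 1/317016

Greedy algorithm:
9/148: ceiling(148/9) = 17, use 1/17
5/2516: ceiling(2516/5) = 504, use 1/504
1/317016: ceiling(317016/1) = 317016, use 1/317016
Result: 9/148 = 1/17 + 1/504 + 1/317016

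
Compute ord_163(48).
54

163 is prime, so ord(48) divides φ(163) = 162.
Divisors of 162: 1, 2, 3, 6, 9, 18, 27, 54, 81, 162.
Repeated squaring: 48^1 ≡ 48, 48^2 ≡ 22, 48^4 ≡ 158, 48^8 ≡ 25, 48^16 ≡ 136, 48^32 ≡ 77, 48^64 ≡ 61, 48^128 ≡ 135 (mod 163).
Test 48^d mod 163 for each divisor d in increasing order:
48^1 ≡ 48
48^2 ≡ 22
48^3 = 48^2·48^1 ≡ 78
48^6 = 48^4·48^2 ≡ 53
48^9 = 48^8·48^1 ≡ 59
48^18 = 48^16·48^2 ≡ 58
48^27 = 48^16·48^8·48^2·48^1 ≡ 162
48^54 = 48^32·48^16·48^4·48^2 ≡ 1  ← first divisor giving 1
The order is 54.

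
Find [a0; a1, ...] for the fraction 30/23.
[1; 3, 3, 2]

Euclidean algorithm steps:
30 = 1 × 23 + 7
23 = 3 × 7 + 2
7 = 3 × 2 + 1
2 = 2 × 1 + 0
Continued fraction: [1; 3, 3, 2]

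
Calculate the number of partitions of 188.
1398341745571

p(n) counts ways to write n as a sum of positive integers (order ignored).
Euler's pentagonal recurrence: p(k) = p(k-1) + p(k-2) - p(k-5) - p(k-7) + p(k-12) + p(k-15) - ... (offsets j(3j∓1)/2, signs ++--, p(0)=1, p(<0)=0).
DP table for k = 0..187: p(0)=1, p(1)=1, p(2)=2, p(3)=3, p(4)=5, p(5)=7, p(6)=11, p(7)=15, p(8)=22, p(9)=30, p(10)=42, p(11)=56, p(12)=77, p(13)=101, p(14)=135, p(15)=176, p(16)=231, p(17)=297, p(18)=385, p(19)=490, p(20)=627, p(21)=792, p(22)=1002, p(23)=1255, p(24)=1575, p(25)=1958, p(26)=2436, p(27)=3010, p(28)=3718, p(29)=4565, p(30)=5604, p(31)=6842, p(32)=8349, p(33)=10143, p(34)=12310, p(35)=14883, p(36)=17977, p(37)=21637, p(38)=26015, p(39)=31185, p(40)=37338, p(41)=44583, p(42)=53174, p(43)=63261, p(44)=75175, p(45)=89134, p(46)=105558, p(47)=124754, p(48)=147273, p(49)=173525, p(50)=204226, p(51)=239943, p(52)=281589, p(53)=329931, p(54)=386155, p(55)=451276, p(56)=526823, p(57)=614154, p(58)=715220, p(59)=831820, p(60)=966467, p(61)=1121505, p(62)=1300156, p(63)=1505499, p(64)=1741630, p(65)=2012558, p(66)=2323520, p(67)=2679689, p(68)=3087735, p(69)=3554345, p(70)=4087968, p(71)=4697205, p(72)=5392783, p(73)=6185689, p(74)=7089500, p(75)=8118264, p(76)=9289091, p(77)=10619863, p(78)=12132164, p(79)=13848650, p(80)=15796476, p(81)=18004327, p(82)=20506255, p(83)=23338469, p(84)=26543660, p(85)=30167357, p(86)=34262962, p(87)=38887673, p(88)=44108109, p(89)=49995925, p(90)=56634173, p(91)=64112359, p(92)=72533807, p(93)=82010177, p(94)=92669720, p(95)=104651419, p(96)=118114304, p(97)=133230930, p(98)=150198136, p(99)=169229875, p(100)=190569292, p(101)=214481126, p(102)=241265379, p(103)=271248950, p(104)=304801365, p(105)=342325709, p(106)=384276336, p(107)=431149389, p(108)=483502844, p(109)=541946240, p(110)=607163746, p(111)=679903203, p(112)=761002156, p(113)=851376628, p(114)=952050665, p(115)=1064144451, p(116)=1188908248, p(117)=1327710076, p(118)=1482074143, p(119)=1653668665, p(120)=1844349560, p(121)=2056148051, p(122)=2291320912, p(123)=2552338241, p(124)=2841940500, p(125)=3163127352, p(126)=3519222692, p(127)=3913864295, p(128)=4351078600, p(129)=4835271870, p(130)=5371315400, p(131)=5964539504, p(132)=6620830889, p(133)=7346629512, p(134)=8149040695, p(135)=9035836076, p(136)=10015581680, p(137)=11097645016, p(138)=12292341831, p(139)=13610949895, p(140)=15065878135, p(141)=16670689208, p(142)=18440293320, p(143)=20390982757, p(144)=22540654445, p(145)=24908858009, p(146)=27517052599, p(147)=30388671978, p(148)=33549419497, p(149)=37027355200, p(150)=40853235313, p(151)=45060624582, p(152)=49686288421, p(153)=54770336324, p(154)=60356673280, p(155)=66493182097, p(156)=73232243759, p(157)=80630964769, p(158)=88751778802, p(159)=97662728555, p(160)=107438159466, p(161)=118159068427, p(162)=129913904637, p(163)=142798995930, p(164)=156919475295, p(165)=172389800255, p(166)=189334822579, p(167)=207890420102, p(168)=228204732751, p(169)=250438925115, p(170)=274768617130, p(171)=301384802048, p(172)=330495499613, p(173)=362326859895, p(174)=397125074750, p(175)=435157697830, p(176)=476715857290, p(177)=522115831195, p(178)=571701605655, p(179)=625846753120, p(180)=684957390936, p(181)=749474411781, p(182)=819876908323, p(183)=896684817527, p(184)=980462880430, p(185)=1071823774337, p(186)=1171432692373, p(187)=1280011042268.
Final step: p(188) = p(187) + p(186) - p(183) - p(181) + p(176) + p(173) - p(166) - p(162) + p(153) + p(148) - p(137) - p(131) + p(118) + p(111) - p(96) - p(88) + p(71) + p(62) - p(43) - p(33) + p(12) + p(1)
= 1280011042268 + 1171432692373 - 896684817527 - 749474411781 + 476715857290 + 362326859895 - 189334822579 - 129913904637 + 54770336324 + 33549419497 - 11097645016 - 5964539504 + 1482074143 + 679903203 - 118114304 - 44108109 + 4697205 + 1300156 - 63261 - 10143 + 77 + 1
= 1398341745571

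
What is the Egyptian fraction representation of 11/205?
1/19 + 1/974 + 1/3793730

Greedy algorithm:
11/205: ceiling(205/11) = 19, use 1/19
4/3895: ceiling(3895/4) = 974, use 1/974
1/3793730: ceiling(3793730/1) = 3793730, use 1/3793730
Result: 11/205 = 1/19 + 1/974 + 1/3793730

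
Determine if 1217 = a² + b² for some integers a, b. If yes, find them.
16² + 31² (a=16, b=31)

Factorization: 1217 = 1217
By Fermat: n is sum of two squares iff every prime p ≡ 3 (mod 4) appears to even power.
All primes ≡ 3 (mod 4) appear to even power.
Search a = 0, 1, 2, … for 1217 - a² a perfect square: first hit at a = 16: 1217 - 256 = 961 = 31².
1217 = 16² + 31² = 256 + 961 ✓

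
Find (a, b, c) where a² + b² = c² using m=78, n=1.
(6083, 156, 6085)

Euclid's formula: a = m² - n², b = 2mn, c = m² + n²
m = 78, n = 1
a = 78² - 1² = 6084 - 1 = 6083
b = 2 × 78 × 1 = 156
c = 78² + 1² = 6084 + 1 = 6085
Verification: 6083² + 156² = 37002889 + 24336 = 37027225 = 6085² ✓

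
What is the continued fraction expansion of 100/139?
[0; 1, 2, 1, 1, 3, 2, 2]

Euclidean algorithm steps:
100 = 0 × 139 + 100
139 = 1 × 100 + 39
100 = 2 × 39 + 22
39 = 1 × 22 + 17
22 = 1 × 17 + 5
17 = 3 × 5 + 2
5 = 2 × 2 + 1
2 = 2 × 1 + 0
Continued fraction: [0; 1, 2, 1, 1, 3, 2, 2]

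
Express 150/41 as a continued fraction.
[3; 1, 1, 1, 13]

Euclidean algorithm steps:
150 = 3 × 41 + 27
41 = 1 × 27 + 14
27 = 1 × 14 + 13
14 = 1 × 13 + 1
13 = 13 × 1 + 0
Continued fraction: [3; 1, 1, 1, 13]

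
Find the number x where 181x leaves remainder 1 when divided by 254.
167

gcd(181, 254) = 1, so the inverse exists.
Extended Euclidean algorithm on (254, 181):
254 = 1 × 181 + 73  ⟹  73 = (1)·254 + (-1)·181
181 = 2 × 73 + 35  ⟹  35 = (-2)·254 + (3)·181
73 = 2 × 35 + 3  ⟹  3 = (5)·254 + (-7)·181
35 = 11 × 3 + 2  ⟹  2 = (-57)·254 + (80)·181
3 = 1 × 2 + 1  ⟹  1 = (62)·254 + (-87)·181
So (-87)·181 ≡ 1 (mod 254), i.e. 181^(-1) ≡ -87 ≡ 167 (mod 254).
Check: 181 × 167 = 30227 ≡ 1 (mod 254)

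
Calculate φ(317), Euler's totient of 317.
316

317 = 317
φ(n) = n × ∏(1 - 1/p) for each prime p dividing n
φ(317) = 317 × (1 - 1/317) = 316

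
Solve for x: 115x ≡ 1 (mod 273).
19

gcd(115, 273) = 1, so the inverse exists.
Extended Euclidean algorithm on (273, 115):
273 = 2 × 115 + 43  ⟹  43 = (1)·273 + (-2)·115
115 = 2 × 43 + 29  ⟹  29 = (-2)·273 + (5)·115
43 = 1 × 29 + 14  ⟹  14 = (3)·273 + (-7)·115
29 = 2 × 14 + 1  ⟹  1 = (-8)·273 + (19)·115
So (19)·115 ≡ 1 (mod 273), i.e. 115^(-1) ≡ 19 (mod 273).
Check: 115 × 19 = 2185 ≡ 1 (mod 273)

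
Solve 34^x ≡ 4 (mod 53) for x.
38

Baby-step giant-step with step n = ⌈√53⌉ = 8.
Baby steps 34^j mod 53 (j:value) for j=0..7: 0:1, 1:34, 2:43, 3:31, 4:47, 5:8, 6:7, 7:26.
Giant-step multiplier: 34^(-8) ≡ 34^(52-8) = 34^44 ≡ 28 (mod 53).
Giant steps γ_i = 4·28^i mod 53: γ_0=4, γ_1=6, γ_2=9, γ_3=40, γ_4=7 (in table at j=6).
x = i·n + j = 4·8 + 6 = 38.
Check: 34^38 ≡ 4 (mod 53).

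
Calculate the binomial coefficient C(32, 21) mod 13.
0

Using Lucas' theorem:
Write n=32 and k=21 in base 13:
n in base 13: [2, 6]
k in base 13: [1, 8]
C(32,21) mod 13 = ∏ C(n_i, k_i) mod 13
Digit binomials (mod 13): C(2,1) = 2; C(6,8) = 0 (k_i > n_i)
Product: 2 × 0 = 0 ≡ 0 (mod 13)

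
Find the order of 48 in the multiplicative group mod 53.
52

53 is prime, so ord(48) divides φ(53) = 52.
Divisors of 52: 1, 2, 4, 13, 26, 52.
Repeated squaring: 48^1 ≡ 48, 48^2 ≡ 25, 48^4 ≡ 42, 48^8 ≡ 15, 48^16 ≡ 13, 48^32 ≡ 10 (mod 53).
Test 48^d mod 53 for each divisor d in increasing order:
48^1 ≡ 48
48^2 ≡ 25
48^4 ≡ 42
48^13 = 48^8·48^4·48^1 ≡ 30
48^26 = 48^16·48^8·48^2 ≡ 52
48^52 = 48^32·48^16·48^4 ≡ 1  ← first divisor giving 1
The order is 52.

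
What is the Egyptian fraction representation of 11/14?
1/2 + 1/4 + 1/28

Greedy algorithm:
11/14: ceiling(14/11) = 2, use 1/2
2/7: ceiling(7/2) = 4, use 1/4
1/28: ceiling(28/1) = 28, use 1/28
Result: 11/14 = 1/2 + 1/4 + 1/28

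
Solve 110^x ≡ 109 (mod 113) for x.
80

Baby-step giant-step with step n = ⌈√113⌉ = 11.
Baby steps 110^j mod 113 (j:value) for j=0..10: 0:1, 1:110, 2:9, 3:86, 4:81, 5:96, 6:51, 7:73, 8:7, 9:92, 10:63.
Giant-step multiplier: 110^(-11) ≡ 110^(112-11) = 110^101 ≡ 55 (mod 113).
Giant steps γ_i = 109·55^i mod 113: γ_0=109, γ_1=6, γ_2=104, γ_3=70, γ_4=8, γ_5=101, γ_6=18, γ_7=86 (in table at j=3).
x = i·n + j = 7·11 + 3 = 80.
Check: 110^80 ≡ 109 (mod 113).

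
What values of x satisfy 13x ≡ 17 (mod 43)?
x ≡ 41 (mod 43)

gcd(13, 43) = 1, which divides 17, so solutions exist.
Find 13^(-1) mod 43 by the extended Euclidean algorithm:
43 = 3 × 13 + 4  ⟹  4 = (1)·43 + (-3)·13
13 = 3 × 4 + 1  ⟹  1 = (-3)·43 + (10)·13
So (10)·13 ≡ 1 (mod 43), i.e. 13^(-1) ≡ 10 (mod 43).
x ≡ 10 × 17 = 170 ≡ 41 (mod 43).
Check: 13 × 41 = 533 ≡ 17 (mod 43).
Unique solution: x ≡ 41 (mod 43)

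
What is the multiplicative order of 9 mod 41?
4

41 is prime, so ord(9) divides φ(41) = 40.
Divisors of 40: 1, 2, 4, 5, 8, 10, 20, 40.
Repeated squaring: 9^1 ≡ 9, 9^2 ≡ 40, 9^4 ≡ 1, 9^8 ≡ 1, 9^16 ≡ 1, 9^32 ≡ 1 (mod 41).
Test 9^d mod 41 for each divisor d in increasing order:
9^1 ≡ 9
9^2 ≡ 40
9^4 ≡ 1  ← first divisor giving 1
The order is 4.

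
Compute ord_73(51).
8

73 is prime, so ord(51) divides φ(73) = 72.
Divisors of 72: 1, 2, 3, 4, 6, 8, 9, 12, 18, 24, 36, 72.
Repeated squaring: 51^1 ≡ 51, 51^2 ≡ 46, 51^4 ≡ 72, 51^8 ≡ 1, 51^16 ≡ 1, 51^32 ≡ 1, 51^64 ≡ 1 (mod 73).
Test 51^d mod 73 for each divisor d in increasing order:
51^1 ≡ 51
51^2 ≡ 46
51^3 = 51^2·51^1 ≡ 10
51^4 ≡ 72
51^6 = 51^4·51^2 ≡ 27
51^8 ≡ 1  ← first divisor giving 1
The order is 8.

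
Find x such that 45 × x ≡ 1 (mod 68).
65

gcd(45, 68) = 1, so the inverse exists.
Extended Euclidean algorithm on (68, 45):
68 = 1 × 45 + 23  ⟹  23 = (1)·68 + (-1)·45
45 = 1 × 23 + 22  ⟹  22 = (-1)·68 + (2)·45
23 = 1 × 22 + 1  ⟹  1 = (2)·68 + (-3)·45
So (-3)·45 ≡ 1 (mod 68), i.e. 45^(-1) ≡ -3 ≡ 65 (mod 68).
Check: 45 × 65 = 2925 ≡ 1 (mod 68)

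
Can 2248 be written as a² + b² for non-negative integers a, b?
22² + 42² (a=22, b=42)

Factorization: 2248 = 2^3 × 281
By Fermat: n is sum of two squares iff every prime p ≡ 3 (mod 4) appears to even power.
All primes ≡ 3 (mod 4) appear to even power.
Search a = 0, 1, 2, … for 2248 - a² a perfect square: first hit at a = 22: 2248 - 484 = 1764 = 42².
2248 = 22² + 42² = 484 + 1764 ✓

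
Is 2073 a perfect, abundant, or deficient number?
deficient

Proper divisors of 2073: sum = 1 + 3 + 691 = 695
Since 695 < 2073, 2073 is deficient.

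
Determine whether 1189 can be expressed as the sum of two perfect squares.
10² + 33² (a=10, b=33)

Factorization: 1189 = 29 × 41
By Fermat: n is sum of two squares iff every prime p ≡ 3 (mod 4) appears to even power.
All primes ≡ 3 (mod 4) appear to even power.
Search a = 0, 1, 2, … for 1189 - a² a perfect square: first hit at a = 10: 1189 - 100 = 1089 = 33².
1189 = 10² + 33² = 100 + 1089 ✓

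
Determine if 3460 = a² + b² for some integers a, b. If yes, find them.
18² + 56² (a=18, b=56)

Factorization: 3460 = 2^2 × 5 × 173
By Fermat: n is sum of two squares iff every prime p ≡ 3 (mod 4) appears to even power.
All primes ≡ 3 (mod 4) appear to even power.
Search a = 0, 1, 2, … for 3460 - a² a perfect square: first hit at a = 18: 3460 - 324 = 3136 = 56².
3460 = 18² + 56² = 324 + 3136 ✓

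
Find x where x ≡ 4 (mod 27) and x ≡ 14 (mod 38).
166

Using Chinese Remainder Theorem:
M = 27 × 38 = 1026
M1 = 38, M2 = 27
y1 = 38^(-1) mod 27 = 5
y2 = 27^(-1) mod 38 = 31
x = (4×38×5 + 14×27×31) mod 1026 = 166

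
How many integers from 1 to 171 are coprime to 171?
108

171 = 3^2 × 19
φ(n) = n × ∏(1 - 1/p) for each prime p dividing n
φ(171) = 171 × (1 - 1/3) × (1 - 1/19) = 108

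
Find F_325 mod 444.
401

Matrix identity: Q^n = [[F_(n+1), F_n], [F_n, F_(n-1)]] with Q = [[1,1],[1,0]].
n = 325 = 101000101₂. Square-and-multiply, entries mod 444:
Q^1 = [[1,1],[1,0]]
Q^2 = (Q^1)² = [[2,1],[1,1]]
Q^5 = (Q^2)²·Q = [[8,5],[5,3]]
Q^10 = (Q^5)² = [[89,55],[55,34]]
Q^20 = (Q^10)² = [[290,105],[105,185]]
Q^40 = (Q^20)² = [[109,147],[147,406]]
Q^81 = (Q^40)²·Q = [[415,190],[190,225]]
Q^162 = (Q^81)² = [[89,388],[388,145]]
Q^325 = (Q^162)²·Q = [[173,401],[401,216]]
F_325 mod 444 = Q^325[0][1] = 401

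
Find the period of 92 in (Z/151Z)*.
10

151 is prime, so ord(92) divides φ(151) = 150.
Divisors of 150: 1, 2, 3, 5, 6, 10, 15, 25, 30, 50, 75, 150.
Repeated squaring: 92^1 ≡ 92, 92^2 ≡ 8, 92^4 ≡ 64, 92^8 ≡ 19, 92^16 ≡ 59, 92^32 ≡ 8, 92^64 ≡ 64, 92^128 ≡ 19 (mod 151).
Test 92^d mod 151 for each divisor d in increasing order:
92^1 ≡ 92
92^2 ≡ 8
92^3 = 92^2·92^1 ≡ 132
92^5 = 92^4·92^1 ≡ 150
92^6 = 92^4·92^2 ≡ 59
92^10 = 92^8·92^2 ≡ 1  ← first divisor giving 1
The order is 10.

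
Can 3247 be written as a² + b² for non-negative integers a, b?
Not possible

Factorization: 3247 = 17 × 191
By Fermat: n is sum of two squares iff every prime p ≡ 3 (mod 4) appears to even power.
Prime(s) ≡ 3 (mod 4) with odd exponent: [(191, 1)]
Therefore 3247 cannot be expressed as a² + b².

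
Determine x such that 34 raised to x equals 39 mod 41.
34

Baby-step giant-step with step n = ⌈√41⌉ = 7.
Baby steps 34^j mod 41 (j:value) for j=0..6: 0:1, 1:34, 2:8, 3:26, 4:23, 5:3, 6:20.
Giant-step multiplier: 34^(-7) ≡ 34^(40-7) = 34^33 ≡ 12 (mod 41).
Giant steps γ_i = 39·12^i mod 41: γ_0=39, γ_1=17, γ_2=40, γ_3=29, γ_4=20 (in table at j=6).
x = i·n + j = 4·7 + 6 = 34.
Check: 34^34 ≡ 39 (mod 41).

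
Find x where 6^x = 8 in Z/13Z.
3

Baby-step giant-step with step n = ⌈√13⌉ = 4.
Baby steps 6^j mod 13 (j:value) for j=0..3: 0:1, 1:6, 2:10, 3:8.
h = 8 is already in the table at j=3, so x = 3.
Check: 6^3 ≡ 8 (mod 13).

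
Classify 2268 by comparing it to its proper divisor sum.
abundant

Proper divisors of 2268: sum = 1 + 2 + 3 + 4 + 6 + 7 + 9 + 12 + ... + 378 + 567 + 756 + 1134 (29 divisors) = 4508
Since 4508 > 2268, 2268 is abundant.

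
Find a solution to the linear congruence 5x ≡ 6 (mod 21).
x ≡ 18 (mod 21)

gcd(5, 21) = 1, which divides 6, so solutions exist.
Find 5^(-1) mod 21 by the extended Euclidean algorithm:
21 = 4 × 5 + 1  ⟹  1 = (1)·21 + (-4)·5
So (-4)·5 ≡ 1 (mod 21), i.e. 5^(-1) ≡ -4 ≡ 17 (mod 21).
x ≡ 17 × 6 = 102 ≡ 18 (mod 21).
Check: 5 × 18 = 90 ≡ 6 (mod 21).
Unique solution: x ≡ 18 (mod 21)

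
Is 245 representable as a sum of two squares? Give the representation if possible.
7² + 14² (a=7, b=14)

Factorization: 245 = 5 × 7^2
By Fermat: n is sum of two squares iff every prime p ≡ 3 (mod 4) appears to even power.
All primes ≡ 3 (mod 4) appear to even power.
Search a = 0, 1, 2, … for 245 - a² a perfect square: first hit at a = 7: 245 - 49 = 196 = 14².
245 = 7² + 14² = 49 + 196 ✓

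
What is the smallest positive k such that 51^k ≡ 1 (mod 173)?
43

173 is prime, so ord(51) divides φ(173) = 172.
Divisors of 172: 1, 2, 4, 43, 86, 172.
Repeated squaring: 51^1 ≡ 51, 51^2 ≡ 6, 51^4 ≡ 36, 51^8 ≡ 85, 51^16 ≡ 132, 51^32 ≡ 124, 51^64 ≡ 152, 51^128 ≡ 95 (mod 173).
Test 51^d mod 173 for each divisor d in increasing order:
51^1 ≡ 51
51^2 ≡ 6
51^4 ≡ 36
51^43 = 51^32·51^8·51^2·51^1 ≡ 1  ← first divisor giving 1
The order is 43.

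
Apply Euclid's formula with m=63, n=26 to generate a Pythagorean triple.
(3293, 3276, 4645)

Euclid's formula: a = m² - n², b = 2mn, c = m² + n²
m = 63, n = 26
a = 63² - 26² = 3969 - 676 = 3293
b = 2 × 63 × 26 = 3276
c = 63² + 26² = 3969 + 676 = 4645
Verification: 3293² + 3276² = 10843849 + 10732176 = 21576025 = 4645² ✓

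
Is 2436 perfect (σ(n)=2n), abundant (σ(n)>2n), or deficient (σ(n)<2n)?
abundant

Proper divisors of 2436: sum = 1 + 2 + 3 + 4 + 6 + 7 + 12 + 14 + ... + 406 + 609 + 812 + 1218 (23 divisors) = 4284
Since 4284 > 2436, 2436 is abundant.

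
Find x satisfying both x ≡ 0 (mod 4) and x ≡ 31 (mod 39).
148

Using Chinese Remainder Theorem:
M = 4 × 39 = 156
M1 = 39, M2 = 4
y1 = 39^(-1) mod 4 = 3
y2 = 4^(-1) mod 39 = 10
x = (0×39×3 + 31×4×10) mod 156 = 148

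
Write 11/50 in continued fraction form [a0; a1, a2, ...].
[0; 4, 1, 1, 5]

Euclidean algorithm steps:
11 = 0 × 50 + 11
50 = 4 × 11 + 6
11 = 1 × 6 + 5
6 = 1 × 5 + 1
5 = 5 × 1 + 0
Continued fraction: [0; 4, 1, 1, 5]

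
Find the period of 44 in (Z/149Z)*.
4

149 is prime, so ord(44) divides φ(149) = 148.
Divisors of 148: 1, 2, 4, 37, 74, 148.
Repeated squaring: 44^1 ≡ 44, 44^2 ≡ 148, 44^4 ≡ 1, 44^8 ≡ 1, 44^16 ≡ 1, 44^32 ≡ 1, 44^64 ≡ 1, 44^128 ≡ 1 (mod 149).
Test 44^d mod 149 for each divisor d in increasing order:
44^1 ≡ 44
44^2 ≡ 148
44^4 ≡ 1  ← first divisor giving 1
The order is 4.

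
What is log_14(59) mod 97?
35

Baby-step giant-step with step n = ⌈√97⌉ = 10.
Baby steps 14^j mod 97 (j:value) for j=0..9: 0:1, 1:14, 2:2, 3:28, 4:4, 5:56, 6:8, 7:15, 8:16, 9:30.
Giant-step multiplier: 14^(-10) ≡ 14^(96-10) = 14^86 ≡ 94 (mod 97).
Giant steps γ_i = 59·94^i mod 97: γ_0=59, γ_1=17, γ_2=46, γ_3=56 (in table at j=5).
x = i·n + j = 3·10 + 5 = 35.
Check: 14^35 ≡ 59 (mod 97).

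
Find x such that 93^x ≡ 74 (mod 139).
99

Baby-step giant-step with step n = ⌈√139⌉ = 12.
Baby steps 93^j mod 139 (j:value) for j=0..11: 0:1, 1:93, 2:31, 3:103, 4:127, 5:135, 6:45, 7:15, 8:5, 9:48, 10:16, 11:98.
Giant-step multiplier: 93^(-12) ≡ 93^(138-12) = 93^126 ≡ 44 (mod 139).
Giant steps γ_i = 74·44^i mod 139: γ_0=74, γ_1=59, γ_2=94, γ_3=105, γ_4=33, γ_5=62, γ_6=87, γ_7=75, γ_8=103 (in table at j=3).
x = i·n + j = 8·12 + 3 = 99.
Check: 93^99 ≡ 74 (mod 139).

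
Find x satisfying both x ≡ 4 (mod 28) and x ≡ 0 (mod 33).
396

Using Chinese Remainder Theorem:
M = 28 × 33 = 924
M1 = 33, M2 = 28
y1 = 33^(-1) mod 28 = 17
y2 = 28^(-1) mod 33 = 13
x = (4×33×17 + 0×28×13) mod 924 = 396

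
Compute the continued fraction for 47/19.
[2; 2, 9]

Euclidean algorithm steps:
47 = 2 × 19 + 9
19 = 2 × 9 + 1
9 = 9 × 1 + 0
Continued fraction: [2; 2, 9]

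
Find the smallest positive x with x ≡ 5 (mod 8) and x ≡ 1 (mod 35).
141

Using Chinese Remainder Theorem:
M = 8 × 35 = 280
M1 = 35, M2 = 8
y1 = 35^(-1) mod 8 = 3
y2 = 8^(-1) mod 35 = 22
x = (5×35×3 + 1×8×22) mod 280 = 141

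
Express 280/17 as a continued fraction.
[16; 2, 8]

Euclidean algorithm steps:
280 = 16 × 17 + 8
17 = 2 × 8 + 1
8 = 8 × 1 + 0
Continued fraction: [16; 2, 8]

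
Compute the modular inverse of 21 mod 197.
122

gcd(21, 197) = 1, so the inverse exists.
Extended Euclidean algorithm on (197, 21):
197 = 9 × 21 + 8  ⟹  8 = (1)·197 + (-9)·21
21 = 2 × 8 + 5  ⟹  5 = (-2)·197 + (19)·21
8 = 1 × 5 + 3  ⟹  3 = (3)·197 + (-28)·21
5 = 1 × 3 + 2  ⟹  2 = (-5)·197 + (47)·21
3 = 1 × 2 + 1  ⟹  1 = (8)·197 + (-75)·21
So (-75)·21 ≡ 1 (mod 197), i.e. 21^(-1) ≡ -75 ≡ 122 (mod 197).
Check: 21 × 122 = 2562 ≡ 1 (mod 197)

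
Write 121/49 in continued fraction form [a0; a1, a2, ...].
[2; 2, 7, 1, 2]

Euclidean algorithm steps:
121 = 2 × 49 + 23
49 = 2 × 23 + 3
23 = 7 × 3 + 2
3 = 1 × 2 + 1
2 = 2 × 1 + 0
Continued fraction: [2; 2, 7, 1, 2]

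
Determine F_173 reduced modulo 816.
149

Matrix identity: Q^n = [[F_(n+1), F_n], [F_n, F_(n-1)]] with Q = [[1,1],[1,0]].
n = 173 = 10101101₂. Square-and-multiply, entries mod 816:
Q^1 = [[1,1],[1,0]]
Q^2 = (Q^1)² = [[2,1],[1,1]]
Q^5 = (Q^2)²·Q = [[8,5],[5,3]]
Q^10 = (Q^5)² = [[89,55],[55,34]]
Q^21 = (Q^10)²·Q = [[575,338],[338,237]]
Q^43 = (Q^21)²·Q = [[429,149],[149,280]]
Q^86 = (Q^43)² = [[610,377],[377,233]]
Q^173 = (Q^86)²·Q = [[536,149],[149,387]]
F_173 mod 816 = Q^173[0][1] = 149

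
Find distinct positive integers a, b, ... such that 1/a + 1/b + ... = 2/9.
1/5 + 1/45

Greedy algorithm:
2/9: ceiling(9/2) = 5, use 1/5
1/45: ceiling(45/1) = 45, use 1/45
Result: 2/9 = 1/5 + 1/45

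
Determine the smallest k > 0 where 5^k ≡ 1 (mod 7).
6

7 is prime, so ord(5) divides φ(7) = 6.
Divisors of 6: 1, 2, 3, 6.
Repeated squaring: 5^1 ≡ 5, 5^2 ≡ 4, 5^4 ≡ 2 (mod 7).
Test 5^d mod 7 for each divisor d in increasing order:
5^1 ≡ 5
5^2 ≡ 4
5^3 = 5^2·5^1 ≡ 6
5^6 = 5^4·5^2 ≡ 1  ← first divisor giving 1
The order is 6.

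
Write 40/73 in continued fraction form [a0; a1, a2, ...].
[0; 1, 1, 4, 1, 2, 2]

Euclidean algorithm steps:
40 = 0 × 73 + 40
73 = 1 × 40 + 33
40 = 1 × 33 + 7
33 = 4 × 7 + 5
7 = 1 × 5 + 2
5 = 2 × 2 + 1
2 = 2 × 1 + 0
Continued fraction: [0; 1, 1, 4, 1, 2, 2]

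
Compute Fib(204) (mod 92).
52

Matrix identity: Q^n = [[F_(n+1), F_n], [F_n, F_(n-1)]] with Q = [[1,1],[1,0]].
n = 204 = 11001100₂. Square-and-multiply, entries mod 92:
Q^1 = [[1,1],[1,0]]
Q^3 = (Q^1)²·Q = [[3,2],[2,1]]
Q^6 = (Q^3)² = [[13,8],[8,5]]
Q^12 = (Q^6)² = [[49,52],[52,89]]
Q^25 = (Q^12)²·Q = [[45,45],[45,0]]
Q^51 = (Q^25)²·Q = [[3,2],[2,1]]
Q^102 = (Q^51)² = [[13,8],[8,5]]
Q^204 = (Q^102)² = [[49,52],[52,89]]
F_204 mod 92 = Q^204[0][1] = 52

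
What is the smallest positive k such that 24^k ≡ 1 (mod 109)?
108

109 is prime, so ord(24) divides φ(109) = 108.
Divisors of 108: 1, 2, 3, 4, 6, 9, 12, 18, 27, 36, 54, 108.
Repeated squaring: 24^1 ≡ 24, 24^2 ≡ 31, 24^4 ≡ 89, 24^8 ≡ 73, 24^16 ≡ 97, 24^32 ≡ 35, 24^64 ≡ 26 (mod 109).
Test 24^d mod 109 for each divisor d in increasing order:
24^1 ≡ 24
24^2 ≡ 31
24^3 = 24^2·24^1 ≡ 90
24^4 ≡ 89
24^6 = 24^4·24^2 ≡ 34
24^9 = 24^8·24^1 ≡ 8
24^12 = 24^8·24^4 ≡ 66
24^18 = 24^16·24^2 ≡ 64
24^27 = 24^16·24^8·24^2·24^1 ≡ 76
24^36 = 24^32·24^4 ≡ 63
24^54 = 24^32·24^16·24^4·24^2 ≡ 108
24^108 = 24^64·24^32·24^8·24^4 ≡ 1  ← first divisor giving 1
The order is 108.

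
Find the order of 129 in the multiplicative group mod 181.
45

181 is prime, so ord(129) divides φ(181) = 180.
Divisors of 180: 1, 2, 3, 4, 5, 6, 9, 10, 12, 15, 18, 20, 30, 36, 45, 60, 90, 180.
Repeated squaring: 129^1 ≡ 129, 129^2 ≡ 170, 129^4 ≡ 121, 129^8 ≡ 161, 129^16 ≡ 38, 129^32 ≡ 177, 129^64 ≡ 16, 129^128 ≡ 75 (mod 181).
Test 129^d mod 181 for each divisor d in increasing order:
129^1 ≡ 129
129^2 ≡ 170
129^3 = 129^2·129^1 ≡ 29
129^4 ≡ 121
129^5 = 129^4·129^1 ≡ 43
129^6 = 129^4·129^2 ≡ 117
129^9 = 129^8·129^1 ≡ 135
129^10 = 129^8·129^2 ≡ 39
129^12 = 129^8·129^4 ≡ 114
129^15 = 129^8·129^4·129^2·129^1 ≡ 48
129^18 = 129^16·129^2 ≡ 125
129^20 = 129^16·129^4 ≡ 73
129^30 = 129^16·129^8·129^4·129^2 ≡ 132
129^36 = 129^32·129^4 ≡ 59
129^45 = 129^32·129^8·129^4·129^1 ≡ 1  ← first divisor giving 1
The order is 45.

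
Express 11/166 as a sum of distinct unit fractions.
1/16 + 1/266 + 1/176624

Greedy algorithm:
11/166: ceiling(166/11) = 16, use 1/16
5/1328: ceiling(1328/5) = 266, use 1/266
1/176624: ceiling(176624/1) = 176624, use 1/176624
Result: 11/166 = 1/16 + 1/266 + 1/176624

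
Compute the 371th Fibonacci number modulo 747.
521

Matrix identity: Q^n = [[F_(n+1), F_n], [F_n, F_(n-1)]] with Q = [[1,1],[1,0]].
n = 371 = 101110011₂. Square-and-multiply, entries mod 747:
Q^1 = [[1,1],[1,0]]
Q^2 = (Q^1)² = [[2,1],[1,1]]
Q^5 = (Q^2)²·Q = [[8,5],[5,3]]
Q^11 = (Q^5)²·Q = [[144,89],[89,55]]
Q^23 = (Q^11)²·Q = [[54,271],[271,530]]
Q^46 = (Q^23)² = [[163,647],[647,263]]
Q^92 = (Q^46)² = [[713,726],[726,734]]
Q^185 = (Q^92)²·Q = [[343,103],[103,240]]
Q^371 = (Q^185)²·Q = [[63,521],[521,289]]
F_371 mod 747 = Q^371[0][1] = 521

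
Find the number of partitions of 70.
4087968

p(n) counts ways to write n as a sum of positive integers (order ignored).
Euler's pentagonal recurrence: p(k) = p(k-1) + p(k-2) - p(k-5) - p(k-7) + p(k-12) + p(k-15) - ... (offsets j(3j∓1)/2, signs ++--, p(0)=1, p(<0)=0).
DP table for k = 0..69: p(0)=1, p(1)=1, p(2)=2, p(3)=3, p(4)=5, p(5)=7, p(6)=11, p(7)=15, p(8)=22, p(9)=30, p(10)=42, p(11)=56, p(12)=77, p(13)=101, p(14)=135, p(15)=176, p(16)=231, p(17)=297, p(18)=385, p(19)=490, p(20)=627, p(21)=792, p(22)=1002, p(23)=1255, p(24)=1575, p(25)=1958, p(26)=2436, p(27)=3010, p(28)=3718, p(29)=4565, p(30)=5604, p(31)=6842, p(32)=8349, p(33)=10143, p(34)=12310, p(35)=14883, p(36)=17977, p(37)=21637, p(38)=26015, p(39)=31185, p(40)=37338, p(41)=44583, p(42)=53174, p(43)=63261, p(44)=75175, p(45)=89134, p(46)=105558, p(47)=124754, p(48)=147273, p(49)=173525, p(50)=204226, p(51)=239943, p(52)=281589, p(53)=329931, p(54)=386155, p(55)=451276, p(56)=526823, p(57)=614154, p(58)=715220, p(59)=831820, p(60)=966467, p(61)=1121505, p(62)=1300156, p(63)=1505499, p(64)=1741630, p(65)=2012558, p(66)=2323520, p(67)=2679689, p(68)=3087735, p(69)=3554345.
Final step: p(70) = p(69) + p(68) - p(65) - p(63) + p(58) + p(55) - p(48) - p(44) + p(35) + p(30) - p(19) - p(13) + p(0)
= 3554345 + 3087735 - 2012558 - 1505499 + 715220 + 451276 - 147273 - 75175 + 14883 + 5604 - 490 - 101 + 1
= 4087968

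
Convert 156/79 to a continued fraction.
[1; 1, 38, 2]

Euclidean algorithm steps:
156 = 1 × 79 + 77
79 = 1 × 77 + 2
77 = 38 × 2 + 1
2 = 2 × 1 + 0
Continued fraction: [1; 1, 38, 2]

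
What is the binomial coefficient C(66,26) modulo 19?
13

Using Lucas' theorem:
Write n=66 and k=26 in base 19:
n in base 19: [3, 9]
k in base 19: [1, 7]
C(66,26) mod 19 = ∏ C(n_i, k_i) mod 19
Digit binomials (mod 19): C(3,1) = 3; C(9,7) = 36 ≡ 17
Product: 3 × 17 = 51 ≡ 13 (mod 19)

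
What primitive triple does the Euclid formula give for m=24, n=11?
(455, 528, 697)

Euclid's formula: a = m² - n², b = 2mn, c = m² + n²
m = 24, n = 11
a = 24² - 11² = 576 - 121 = 455
b = 2 × 24 × 11 = 528
c = 24² + 11² = 576 + 121 = 697
Verification: 455² + 528² = 207025 + 278784 = 485809 = 697² ✓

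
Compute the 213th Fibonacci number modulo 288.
2

Matrix identity: Q^n = [[F_(n+1), F_n], [F_n, F_(n-1)]] with Q = [[1,1],[1,0]].
n = 213 = 11010101₂. Square-and-multiply, entries mod 288:
Q^1 = [[1,1],[1,0]]
Q^3 = (Q^1)²·Q = [[3,2],[2,1]]
Q^6 = (Q^3)² = [[13,8],[8,5]]
Q^13 = (Q^6)²·Q = [[89,233],[233,144]]
Q^26 = (Q^13)² = [[2,145],[145,145]]
Q^53 = (Q^26)²·Q = [[8,5],[5,3]]
Q^106 = (Q^53)² = [[89,55],[55,34]]
Q^213 = (Q^106)²·Q = [[143,2],[2,141]]
F_213 mod 288 = Q^213[0][1] = 2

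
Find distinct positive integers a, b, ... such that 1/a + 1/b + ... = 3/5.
1/2 + 1/10

Greedy algorithm:
3/5: ceiling(5/3) = 2, use 1/2
1/10: ceiling(10/1) = 10, use 1/10
Result: 3/5 = 1/2 + 1/10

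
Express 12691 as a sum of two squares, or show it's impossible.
Not possible

Factorization: 12691 = 7^3 × 37
By Fermat: n is sum of two squares iff every prime p ≡ 3 (mod 4) appears to even power.
Prime(s) ≡ 3 (mod 4) with odd exponent: [(7, 3)]
Therefore 12691 cannot be expressed as a² + b².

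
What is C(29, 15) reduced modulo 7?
6

Using Lucas' theorem:
Write n=29 and k=15 in base 7:
n in base 7: [4, 1]
k in base 7: [2, 1]
C(29,15) mod 7 = ∏ C(n_i, k_i) mod 7
Digit binomials (mod 7): C(4,2) = 6; C(1,1) = 1
Product: 6 × 1 = 6 ≡ 6 (mod 7)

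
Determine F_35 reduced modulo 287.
128

Matrix identity: Q^n = [[F_(n+1), F_n], [F_n, F_(n-1)]] with Q = [[1,1],[1,0]].
n = 35 = 100011₂. Square-and-multiply, entries mod 287:
Q^1 = [[1,1],[1,0]]
Q^2 = (Q^1)² = [[2,1],[1,1]]
Q^4 = (Q^2)² = [[5,3],[3,2]]
Q^8 = (Q^4)² = [[34,21],[21,13]]
Q^17 = (Q^8)²·Q = [[1,162],[162,126]]
Q^35 = (Q^17)²·Q = [[38,128],[128,197]]
F_35 mod 287 = Q^35[0][1] = 128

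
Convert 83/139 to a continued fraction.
[0; 1, 1, 2, 13, 2]

Euclidean algorithm steps:
83 = 0 × 139 + 83
139 = 1 × 83 + 56
83 = 1 × 56 + 27
56 = 2 × 27 + 2
27 = 13 × 2 + 1
2 = 2 × 1 + 0
Continued fraction: [0; 1, 1, 2, 13, 2]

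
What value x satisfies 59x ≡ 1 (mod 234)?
119

gcd(59, 234) = 1, so the inverse exists.
Extended Euclidean algorithm on (234, 59):
234 = 3 × 59 + 57  ⟹  57 = (1)·234 + (-3)·59
59 = 1 × 57 + 2  ⟹  2 = (-1)·234 + (4)·59
57 = 28 × 2 + 1  ⟹  1 = (29)·234 + (-115)·59
So (-115)·59 ≡ 1 (mod 234), i.e. 59^(-1) ≡ -115 ≡ 119 (mod 234).
Check: 59 × 119 = 7021 ≡ 1 (mod 234)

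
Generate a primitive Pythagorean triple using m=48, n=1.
(2303, 96, 2305)

Euclid's formula: a = m² - n², b = 2mn, c = m² + n²
m = 48, n = 1
a = 48² - 1² = 2304 - 1 = 2303
b = 2 × 48 × 1 = 96
c = 48² + 1² = 2304 + 1 = 2305
Verification: 2303² + 96² = 5303809 + 9216 = 5313025 = 2305² ✓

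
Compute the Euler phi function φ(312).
96

312 = 2^3 × 3 × 13
φ(n) = n × ∏(1 - 1/p) for each prime p dividing n
φ(312) = 312 × (1 - 1/2) × (1 - 1/3) × (1 - 1/13) = 96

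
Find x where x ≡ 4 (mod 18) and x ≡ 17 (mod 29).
220

Using Chinese Remainder Theorem:
M = 18 × 29 = 522
M1 = 29, M2 = 18
y1 = 29^(-1) mod 18 = 5
y2 = 18^(-1) mod 29 = 21
x = (4×29×5 + 17×18×21) mod 522 = 220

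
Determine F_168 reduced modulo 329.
21

Matrix identity: Q^n = [[F_(n+1), F_n], [F_n, F_(n-1)]] with Q = [[1,1],[1,0]].
n = 168 = 10101000₂. Square-and-multiply, entries mod 329:
Q^1 = [[1,1],[1,0]]
Q^2 = (Q^1)² = [[2,1],[1,1]]
Q^5 = (Q^2)²·Q = [[8,5],[5,3]]
Q^10 = (Q^5)² = [[89,55],[55,34]]
Q^21 = (Q^10)²·Q = [[274,89],[89,185]]
Q^42 = (Q^21)² = [[89,55],[55,34]]
Q^84 = (Q^42)² = [[89,185],[185,233]]
Q^168 = (Q^84)² = [[34,21],[21,13]]
F_168 mod 329 = Q^168[0][1] = 21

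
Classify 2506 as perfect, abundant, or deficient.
deficient

Proper divisors of 2506: sum = 1 + 2 + 7 + 14 + 179 + 358 + 1253 = 1814
Since 1814 < 2506, 2506 is deficient.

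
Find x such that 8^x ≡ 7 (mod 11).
9

Baby-step giant-step with step n = ⌈√11⌉ = 4.
Baby steps 8^j mod 11 (j:value) for j=0..3: 0:1, 1:8, 2:9, 3:6.
Giant-step multiplier: 8^(-4) ≡ 8^(10-4) = 8^6 ≡ 3 (mod 11).
Giant steps γ_i = 7·3^i mod 11: γ_0=7, γ_1=10, γ_2=8 (in table at j=1).
x = i·n + j = 2·4 + 1 = 9.
Check: 8^9 ≡ 7 (mod 11).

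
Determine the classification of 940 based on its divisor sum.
abundant

Proper divisors of 940: sum = 1 + 2 + 4 + 5 + 10 + 20 + 47 + 94 + 188 + 235 + 470 = 1076
Since 1076 > 940, 940 is abundant.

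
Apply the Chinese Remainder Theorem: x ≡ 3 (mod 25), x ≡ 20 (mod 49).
853

Using Chinese Remainder Theorem:
M = 25 × 49 = 1225
M1 = 49, M2 = 25
y1 = 49^(-1) mod 25 = 24
y2 = 25^(-1) mod 49 = 2
x = (3×49×24 + 20×25×2) mod 1225 = 853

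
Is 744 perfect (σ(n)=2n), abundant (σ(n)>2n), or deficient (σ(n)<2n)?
abundant

Proper divisors of 744: sum = 1 + 2 + 3 + 4 + 6 + 8 + 12 + 24 + 31 + 62 + 93 + 124 + 186 + 248 + 372 = 1176
Since 1176 > 744, 744 is abundant.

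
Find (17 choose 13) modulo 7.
0

Using Lucas' theorem:
Write n=17 and k=13 in base 7:
n in base 7: [2, 3]
k in base 7: [1, 6]
C(17,13) mod 7 = ∏ C(n_i, k_i) mod 7
Digit binomials (mod 7): C(2,1) = 2; C(3,6) = 0 (k_i > n_i)
Product: 2 × 0 = 0 ≡ 0 (mod 7)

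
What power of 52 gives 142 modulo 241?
167

Baby-step giant-step with step n = ⌈√241⌉ = 16.
Baby steps 52^j mod 241 (j:value) for j=0..15: 0:1, 1:52, 2:53, 3:105, 4:158, 5:22, 6:180, 7:202, 8:141, 9:102, 10:2, 11:104, 12:106, 13:210, 14:75, 15:44.
Giant-step multiplier: 52^(-16) ≡ 52^(240-16) = 52^224 ≡ 160 (mod 241).
Giant steps γ_i = 142·160^i mod 241: γ_0=142, γ_1=66, γ_2=197, γ_3=190, γ_4=34, γ_5=138, γ_6=149, γ_7=222, γ_8=93, γ_9=179, γ_10=202 (in table at j=7).
x = i·n + j = 10·16 + 7 = 167.
Check: 52^167 ≡ 142 (mod 241).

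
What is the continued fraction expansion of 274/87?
[3; 6, 1, 2, 4]

Euclidean algorithm steps:
274 = 3 × 87 + 13
87 = 6 × 13 + 9
13 = 1 × 9 + 4
9 = 2 × 4 + 1
4 = 4 × 1 + 0
Continued fraction: [3; 6, 1, 2, 4]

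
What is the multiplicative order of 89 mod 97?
16

97 is prime, so ord(89) divides φ(97) = 96.
Divisors of 96: 1, 2, 3, 4, 6, 8, 12, 16, 24, 32, 48, 96.
Repeated squaring: 89^1 ≡ 89, 89^2 ≡ 64, 89^4 ≡ 22, 89^8 ≡ 96, 89^16 ≡ 1, 89^32 ≡ 1, 89^64 ≡ 1 (mod 97).
Test 89^d mod 97 for each divisor d in increasing order:
89^1 ≡ 89
89^2 ≡ 64
89^3 = 89^2·89^1 ≡ 70
89^4 ≡ 22
89^6 = 89^4·89^2 ≡ 50
89^8 ≡ 96
89^12 = 89^8·89^4 ≡ 75
89^16 ≡ 1  ← first divisor giving 1
The order is 16.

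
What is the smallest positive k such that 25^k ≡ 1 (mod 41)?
10

41 is prime, so ord(25) divides φ(41) = 40.
Divisors of 40: 1, 2, 4, 5, 8, 10, 20, 40.
Repeated squaring: 25^1 ≡ 25, 25^2 ≡ 10, 25^4 ≡ 18, 25^8 ≡ 37, 25^16 ≡ 16, 25^32 ≡ 10 (mod 41).
Test 25^d mod 41 for each divisor d in increasing order:
25^1 ≡ 25
25^2 ≡ 10
25^4 ≡ 18
25^5 = 25^4·25^1 ≡ 40
25^8 ≡ 37
25^10 = 25^8·25^2 ≡ 1  ← first divisor giving 1
The order is 10.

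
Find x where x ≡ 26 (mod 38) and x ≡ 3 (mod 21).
444

Using Chinese Remainder Theorem:
M = 38 × 21 = 798
M1 = 21, M2 = 38
y1 = 21^(-1) mod 38 = 29
y2 = 38^(-1) mod 21 = 5
x = (26×21×29 + 3×38×5) mod 798 = 444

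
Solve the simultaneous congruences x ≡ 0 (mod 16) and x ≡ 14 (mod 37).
384

Using Chinese Remainder Theorem:
M = 16 × 37 = 592
M1 = 37, M2 = 16
y1 = 37^(-1) mod 16 = 13
y2 = 16^(-1) mod 37 = 7
x = (0×37×13 + 14×16×7) mod 592 = 384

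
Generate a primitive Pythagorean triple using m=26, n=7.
(627, 364, 725)

Euclid's formula: a = m² - n², b = 2mn, c = m² + n²
m = 26, n = 7
a = 26² - 7² = 676 - 49 = 627
b = 2 × 26 × 7 = 364
c = 26² + 7² = 676 + 49 = 725
Verification: 627² + 364² = 393129 + 132496 = 525625 = 725² ✓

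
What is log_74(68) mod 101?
76

Baby-step giant-step with step n = ⌈√101⌉ = 11.
Baby steps 74^j mod 101 (j:value) for j=0..10: 0:1, 1:74, 2:22, 3:12, 4:80, 5:62, 6:43, 7:51, 8:37, 9:11, 10:6.
Giant-step multiplier: 74^(-11) ≡ 74^(100-11) = 74^89 ≡ 48 (mod 101).
Giant steps γ_i = 68·48^i mod 101: γ_0=68, γ_1=32, γ_2=21, γ_3=99, γ_4=5, γ_5=38, γ_6=6 (in table at j=10).
x = i·n + j = 6·11 + 10 = 76.
Check: 74^76 ≡ 68 (mod 101).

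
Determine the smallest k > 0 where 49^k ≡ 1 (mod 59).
29

59 is prime, so ord(49) divides φ(59) = 58.
Divisors of 58: 1, 2, 29, 58.
Repeated squaring: 49^1 ≡ 49, 49^2 ≡ 41, 49^4 ≡ 29, 49^8 ≡ 15, 49^16 ≡ 48, 49^32 ≡ 3 (mod 59).
Test 49^d mod 59 for each divisor d in increasing order:
49^1 ≡ 49
49^2 ≡ 41
49^29 = 49^16·49^8·49^4·49^1 ≡ 1  ← first divisor giving 1
The order is 29.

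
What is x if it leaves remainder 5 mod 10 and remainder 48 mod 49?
195

Using Chinese Remainder Theorem:
M = 10 × 49 = 490
M1 = 49, M2 = 10
y1 = 49^(-1) mod 10 = 9
y2 = 10^(-1) mod 49 = 5
x = (5×49×9 + 48×10×5) mod 490 = 195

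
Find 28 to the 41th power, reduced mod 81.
55

Repeated squaring. Binary of 41 = 101001.
28^1 ≡ 28 (mod 81); 28^2 ≡ 55 (mod 81); 28^4 ≡ 28 (mod 81); 28^8 ≡ 55 (mod 81); 28^16 ≡ 28 (mod 81); 28^32 ≡ 55 (mod 81)
28^41 = 28^1 × 28^8 × 28^32 ≡ 55 (mod 81)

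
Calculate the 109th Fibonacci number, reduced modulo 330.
89

Matrix identity: Q^n = [[F_(n+1), F_n], [F_n, F_(n-1)]] with Q = [[1,1],[1,0]].
n = 109 = 1101101₂. Square-and-multiply, entries mod 330:
Q^1 = [[1,1],[1,0]]
Q^3 = (Q^1)²·Q = [[3,2],[2,1]]
Q^6 = (Q^3)² = [[13,8],[8,5]]
Q^13 = (Q^6)²·Q = [[47,233],[233,144]]
Q^27 = (Q^13)²·Q = [[21,68],[68,283]]
Q^54 = (Q^27)² = [[115,212],[212,233]]
Q^109 = (Q^54)²·Q = [[275,89],[89,186]]
F_109 mod 330 = Q^109[0][1] = 89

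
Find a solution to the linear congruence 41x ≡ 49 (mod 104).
x ≡ 57 (mod 104)

gcd(41, 104) = 1, which divides 49, so solutions exist.
Find 41^(-1) mod 104 by the extended Euclidean algorithm:
104 = 2 × 41 + 22  ⟹  22 = (1)·104 + (-2)·41
41 = 1 × 22 + 19  ⟹  19 = (-1)·104 + (3)·41
22 = 1 × 19 + 3  ⟹  3 = (2)·104 + (-5)·41
19 = 6 × 3 + 1  ⟹  1 = (-13)·104 + (33)·41
So (33)·41 ≡ 1 (mod 104), i.e. 41^(-1) ≡ 33 (mod 104).
x ≡ 33 × 49 = 1617 ≡ 57 (mod 104).
Check: 41 × 57 = 2337 ≡ 49 (mod 104).
Unique solution: x ≡ 57 (mod 104)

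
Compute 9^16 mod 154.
9

Repeated squaring. Binary of 16 = 10000.
9^1 ≡ 9 (mod 154); 9^2 ≡ 81 (mod 154); 9^4 ≡ 93 (mod 154); 9^8 ≡ 25 (mod 154); 9^16 ≡ 9 (mod 154)
9^16 = 9^16 ≡ 9 (mod 154)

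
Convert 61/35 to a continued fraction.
[1; 1, 2, 1, 8]

Euclidean algorithm steps:
61 = 1 × 35 + 26
35 = 1 × 26 + 9
26 = 2 × 9 + 8
9 = 1 × 8 + 1
8 = 8 × 1 + 0
Continued fraction: [1; 1, 2, 1, 8]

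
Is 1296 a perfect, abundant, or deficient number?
abundant

Proper divisors of 1296: sum = 1 + 2 + 3 + 4 + 6 + 8 + 9 + 12 + ... + 216 + 324 + 432 + 648 (24 divisors) = 2455
Since 2455 > 1296, 1296 is abundant.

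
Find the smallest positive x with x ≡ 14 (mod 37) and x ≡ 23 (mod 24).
791

Using Chinese Remainder Theorem:
M = 37 × 24 = 888
M1 = 24, M2 = 37
y1 = 24^(-1) mod 37 = 17
y2 = 37^(-1) mod 24 = 13
x = (14×24×17 + 23×37×13) mod 888 = 791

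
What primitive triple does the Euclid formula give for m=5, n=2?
(21, 20, 29)

Euclid's formula: a = m² - n², b = 2mn, c = m² + n²
m = 5, n = 2
a = 5² - 2² = 25 - 4 = 21
b = 2 × 5 × 2 = 20
c = 5² + 2² = 25 + 4 = 29
Verification: 21² + 20² = 441 + 400 = 841 = 29² ✓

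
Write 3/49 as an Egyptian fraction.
1/17 + 1/417 + 1/347361

Greedy algorithm:
3/49: ceiling(49/3) = 17, use 1/17
2/833: ceiling(833/2) = 417, use 1/417
1/347361: ceiling(347361/1) = 347361, use 1/347361
Result: 3/49 = 1/17 + 1/417 + 1/347361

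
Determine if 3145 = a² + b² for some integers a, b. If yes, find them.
3² + 56² (a=3, b=56)

Factorization: 3145 = 5 × 17 × 37
By Fermat: n is sum of two squares iff every prime p ≡ 3 (mod 4) appears to even power.
All primes ≡ 3 (mod 4) appear to even power.
Search a = 0, 1, 2, … for 3145 - a² a perfect square: first hit at a = 3: 3145 - 9 = 3136 = 56².
3145 = 3² + 56² = 9 + 3136 ✓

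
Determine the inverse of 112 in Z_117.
70

gcd(112, 117) = 1, so the inverse exists.
Extended Euclidean algorithm on (117, 112):
117 = 1 × 112 + 5  ⟹  5 = (1)·117 + (-1)·112
112 = 22 × 5 + 2  ⟹  2 = (-22)·117 + (23)·112
5 = 2 × 2 + 1  ⟹  1 = (45)·117 + (-47)·112
So (-47)·112 ≡ 1 (mod 117), i.e. 112^(-1) ≡ -47 ≡ 70 (mod 117).
Check: 112 × 70 = 7840 ≡ 1 (mod 117)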